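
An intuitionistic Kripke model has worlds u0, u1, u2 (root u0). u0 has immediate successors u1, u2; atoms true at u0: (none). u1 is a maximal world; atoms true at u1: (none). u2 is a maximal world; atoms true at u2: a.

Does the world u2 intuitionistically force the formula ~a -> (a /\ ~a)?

Yes

u2 ||- ~a -> (a /\ ~a) vacuously: no world accessible from u2 forces the antecedent ~a.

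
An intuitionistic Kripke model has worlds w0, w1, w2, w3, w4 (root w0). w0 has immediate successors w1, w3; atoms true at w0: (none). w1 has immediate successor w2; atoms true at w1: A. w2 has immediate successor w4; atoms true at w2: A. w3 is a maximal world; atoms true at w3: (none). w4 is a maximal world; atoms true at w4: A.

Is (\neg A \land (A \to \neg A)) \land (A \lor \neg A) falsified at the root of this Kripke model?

w0 \nVdash (\neg A \land (A \to \neg A)) \land (A \lor \neg A) since w0 fails \neg A \land (A \to \neg A).
So the root w0 does not force (\neg A \land (A \to \neg A)) \land (A \lor \neg A); the model is a countermodel.

Yes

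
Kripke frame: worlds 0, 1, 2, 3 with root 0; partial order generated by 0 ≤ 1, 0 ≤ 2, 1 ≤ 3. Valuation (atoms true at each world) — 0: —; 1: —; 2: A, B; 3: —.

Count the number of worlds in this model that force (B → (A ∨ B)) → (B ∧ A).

0: does not force it — 0 ⊮ (B → (A ∨ B)) → (B ∧ A): already at 0 itself, 0 ⊩ B → (A ∨ B) but 0 ⊮ B ∧ A.
1: does not force it — 1 ⊮ (B → (A ∨ B)) → (B ∧ A): already at 1 itself, 1 ⊩ B → (A ∨ B) but 1 ⊮ B ∧ A.
2: forces it.
3: does not force it — 3 ⊮ (B → (A ∨ B)) → (B ∧ A): already at 3 itself, 3 ⊩ B → (A ∨ B) but 3 ⊮ B ∧ A.
Worlds forcing the formula: {2}.

1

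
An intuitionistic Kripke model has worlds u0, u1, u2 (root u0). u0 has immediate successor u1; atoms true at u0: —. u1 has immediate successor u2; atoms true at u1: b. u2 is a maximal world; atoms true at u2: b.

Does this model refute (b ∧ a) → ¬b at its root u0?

No

u0 ⊩ (b ∧ a) → ¬b vacuously: no world accessible from u0 forces the antecedent b ∧ a.
So the root u0 forces (b ∧ a) → ¬b; the model is not a countermodel.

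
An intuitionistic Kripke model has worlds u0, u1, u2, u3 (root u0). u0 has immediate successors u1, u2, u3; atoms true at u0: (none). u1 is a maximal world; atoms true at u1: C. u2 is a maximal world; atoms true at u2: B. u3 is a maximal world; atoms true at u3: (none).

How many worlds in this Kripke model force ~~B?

1

u0: does not force it — u0 ||-/- ~~B since u1 is accessible from u0 and u1 ||- ~B.
u1: does not force it — u1 ||-/- ~~B since u1 is accessible from u1 and u1 ||- ~B.
u2: forces it.
u3: does not force it — u3 ||-/- ~~B since u3 is accessible from u3 and u3 ||- ~B.
Worlds forcing the formula: {u2}.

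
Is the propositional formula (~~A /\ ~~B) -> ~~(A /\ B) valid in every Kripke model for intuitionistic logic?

This is the distribution of double negation over conjunction, which is intuitionistically derivable.
Assume ~~A, ~~B, and ~(A /\ B). From A we'd get ~B (since A /\ B is refuted), contradicting ~~B; so ~A, contradicting ~~A.

Yes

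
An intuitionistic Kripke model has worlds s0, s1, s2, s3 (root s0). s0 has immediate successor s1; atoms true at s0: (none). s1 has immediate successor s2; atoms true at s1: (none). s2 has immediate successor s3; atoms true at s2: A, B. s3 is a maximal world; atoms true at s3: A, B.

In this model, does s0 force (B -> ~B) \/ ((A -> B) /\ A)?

No

s0 ||-/- (B -> ~B) \/ ((A -> B) /\ A): neither disjunct is forced at s0.
s0 ||-/- B -> ~B: at the accessible world s2, s2 ||- B but s2 ||-/- ~B.
s2 ||-/- ~B since s2 is accessible from s2 and s2 ||- B.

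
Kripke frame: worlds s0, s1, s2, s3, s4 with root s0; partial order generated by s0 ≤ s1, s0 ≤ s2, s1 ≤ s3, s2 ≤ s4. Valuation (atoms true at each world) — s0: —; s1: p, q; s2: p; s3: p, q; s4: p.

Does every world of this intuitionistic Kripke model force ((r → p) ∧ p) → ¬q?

Not every world: s0 ⊮ ((r → p) ∧ p) → ¬q.
s0 ⊮ ((r → p) ∧ p) → ¬q: at the accessible world s1, s1 ⊩ (r → p) ∧ p but s1 ⊮ ¬q.
s1 ⊮ ¬q since s1 is accessible from s1 and s1 ⊩ q.

No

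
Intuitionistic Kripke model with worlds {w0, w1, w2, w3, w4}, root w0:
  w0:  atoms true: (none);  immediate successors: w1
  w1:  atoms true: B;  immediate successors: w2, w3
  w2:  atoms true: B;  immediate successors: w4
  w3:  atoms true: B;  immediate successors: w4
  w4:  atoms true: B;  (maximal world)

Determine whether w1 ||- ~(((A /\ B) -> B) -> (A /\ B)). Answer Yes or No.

Yes

w1 ||- ~(((A /\ B) -> B) -> (A /\ B)): no world accessible from w1 forces ((A /\ B) -> B) -> (A /\ B).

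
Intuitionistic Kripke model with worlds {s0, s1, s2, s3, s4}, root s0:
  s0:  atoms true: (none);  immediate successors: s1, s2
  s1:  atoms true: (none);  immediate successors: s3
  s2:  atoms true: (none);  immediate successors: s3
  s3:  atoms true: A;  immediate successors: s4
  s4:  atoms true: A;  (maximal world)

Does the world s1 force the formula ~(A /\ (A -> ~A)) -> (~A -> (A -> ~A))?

s1 ||- ~(A /\ (A -> ~A)) -> (~A -> (A -> ~A)): every world accessible from s1 that forces ~(A /\ (A -> ~A)) (namely s1, s3, s4) also forces ~A -> (A -> ~A).

Yes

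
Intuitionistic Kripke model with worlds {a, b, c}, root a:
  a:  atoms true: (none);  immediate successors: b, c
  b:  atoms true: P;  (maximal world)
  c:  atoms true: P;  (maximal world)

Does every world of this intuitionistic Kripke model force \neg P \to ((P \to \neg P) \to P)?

a \Vdash \neg P \to ((P \to \neg P) \to P) vacuously: no world accessible from a forces the antecedent \neg P.
Since the root a forces \neg P \to ((P \to \neg P) \to P) and forcing is persistent (monotone upward), every world forces it.

Yes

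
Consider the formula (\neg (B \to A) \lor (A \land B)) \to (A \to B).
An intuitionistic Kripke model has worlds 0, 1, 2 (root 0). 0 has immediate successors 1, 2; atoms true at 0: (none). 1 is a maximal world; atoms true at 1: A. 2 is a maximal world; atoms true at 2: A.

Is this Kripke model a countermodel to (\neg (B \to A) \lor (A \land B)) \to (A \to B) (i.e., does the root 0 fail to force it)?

No

0 \Vdash (\neg (B \to A) \lor (A \land B)) \to (A \to B) vacuously: no world accessible from 0 forces the antecedent \neg (B \to A) \lor (A \land B).
So the root 0 forces (\neg (B \to A) \lor (A \land B)) \to (A \to B); the model is not a countermodel.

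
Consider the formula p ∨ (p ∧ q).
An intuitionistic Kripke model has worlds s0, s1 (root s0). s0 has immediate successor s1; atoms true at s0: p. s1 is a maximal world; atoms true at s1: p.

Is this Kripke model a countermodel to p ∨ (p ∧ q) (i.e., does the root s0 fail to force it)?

No

s0 ⊩ p ∨ (p ∧ q) via the disjunct p.
So the root s0 forces p ∨ (p ∧ q); the model is not a countermodel.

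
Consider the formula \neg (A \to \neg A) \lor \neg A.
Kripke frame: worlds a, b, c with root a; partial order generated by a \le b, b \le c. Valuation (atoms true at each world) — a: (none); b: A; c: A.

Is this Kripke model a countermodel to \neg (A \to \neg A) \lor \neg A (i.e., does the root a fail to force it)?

No

a \Vdash \neg (A \to \neg A) \lor \neg A via the disjunct \neg (A \to \neg A).
So the root a forces \neg (A \to \neg A) \lor \neg A; the model is not a countermodel.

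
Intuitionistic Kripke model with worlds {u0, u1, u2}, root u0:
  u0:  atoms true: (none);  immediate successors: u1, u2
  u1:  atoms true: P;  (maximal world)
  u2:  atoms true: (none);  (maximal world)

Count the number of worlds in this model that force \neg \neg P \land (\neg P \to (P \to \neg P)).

1

u0: does not force it — u0 \nVdash \neg \neg P \land (\neg P \to (P \to \neg P)) since u0 fails \neg \neg P.
u1: forces it.
u2: does not force it — u2 \nVdash \neg \neg P \land (\neg P \to (P \to \neg P)) since u2 fails \neg \neg P.
Worlds forcing the formula: {u1}.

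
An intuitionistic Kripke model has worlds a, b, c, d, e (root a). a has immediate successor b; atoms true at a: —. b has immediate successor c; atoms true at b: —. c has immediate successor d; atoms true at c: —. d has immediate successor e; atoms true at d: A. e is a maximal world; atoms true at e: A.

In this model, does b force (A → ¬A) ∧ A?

b ⊮ (A → ¬A) ∧ A since b fails A → ¬A.

No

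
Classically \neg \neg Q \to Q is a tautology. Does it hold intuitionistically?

No

This is double-negation elimination, which is not intuitionistically valid.
A Kripke countermodel: worlds s0, s1; order generated by s0 \le s1; atoms true at each world — s0:{}; s1:{Q}.
s0 \nVdash \neg \neg Q \to Q: already at s0 itself, s0 \Vdash \neg \neg Q but s0 \nVdash Q.
s0 lacks atom Q, so s0 \nVdash Q.
So the root s0 does not force the formula.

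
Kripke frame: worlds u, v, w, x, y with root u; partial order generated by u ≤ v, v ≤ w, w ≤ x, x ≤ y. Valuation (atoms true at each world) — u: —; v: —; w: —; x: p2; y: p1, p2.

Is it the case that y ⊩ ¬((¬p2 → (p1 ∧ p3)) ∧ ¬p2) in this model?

y ⊩ ¬((¬p2 → (p1 ∧ p3)) ∧ ¬p2): no world accessible from y forces (¬p2 → (p1 ∧ p3)) ∧ ¬p2.

Yes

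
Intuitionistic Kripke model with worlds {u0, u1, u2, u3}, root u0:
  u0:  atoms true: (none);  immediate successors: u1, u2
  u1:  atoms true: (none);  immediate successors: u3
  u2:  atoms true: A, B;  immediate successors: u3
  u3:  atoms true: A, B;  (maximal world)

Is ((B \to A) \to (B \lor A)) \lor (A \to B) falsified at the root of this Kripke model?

No

u0 \Vdash ((B \to A) \to (B \lor A)) \lor (A \to B) via the disjunct A \to B.
So the root u0 forces ((B \to A) \to (B \lor A)) \lor (A \to B); the model is not a countermodel.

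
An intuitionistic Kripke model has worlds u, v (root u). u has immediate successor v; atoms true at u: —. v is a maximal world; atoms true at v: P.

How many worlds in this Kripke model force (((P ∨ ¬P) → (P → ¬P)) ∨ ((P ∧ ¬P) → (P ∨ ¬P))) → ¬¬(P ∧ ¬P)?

u: does not force it — u ⊮ (((P ∨ ¬P) → (P → ¬P)) ∨ ((P ∧ ¬P) → (P ∨ ¬P))) → ¬¬(P ∧ ¬P): already at u itself, u ⊩ ((P ∨ ¬P) → (P → ¬P)) ∨ ((P ∧ ¬P) → (P ∨ ¬P)) but u ⊮ ¬¬(P ∧ ¬P).
v: does not force it — v ⊮ (((P ∨ ¬P) → (P → ¬P)) ∨ ((P ∧ ¬P) → (P ∨ ¬P))) → ¬¬(P ∧ ¬P): already at v itself, v ⊩ ((P ∨ ¬P) → (P → ¬P)) ∨ ((P ∧ ¬P) → (P ∨ ¬P)) but v ⊮ ¬¬(P ∧ ¬P).
Worlds forcing the formula: { }.

0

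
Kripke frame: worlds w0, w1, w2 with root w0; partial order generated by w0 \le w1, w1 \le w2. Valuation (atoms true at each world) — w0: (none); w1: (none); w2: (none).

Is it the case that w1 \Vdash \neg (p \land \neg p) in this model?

w1 \Vdash \neg (p \land \neg p): no world accessible from w1 forces p \land \neg p.

Yes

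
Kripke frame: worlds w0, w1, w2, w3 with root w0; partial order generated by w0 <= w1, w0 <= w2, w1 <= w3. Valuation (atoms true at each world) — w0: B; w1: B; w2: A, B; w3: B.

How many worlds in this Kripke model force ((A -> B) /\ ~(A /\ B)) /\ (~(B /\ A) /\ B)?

2

w0: does not force it — w0 ||-/- ((A -> B) /\ ~(A /\ B)) /\ (~(B /\ A) /\ B) since w0 fails (A -> B) /\ ~(A /\ B).
w1: forces it.
w2: does not force it — w2 ||-/- ((A -> B) /\ ~(A /\ B)) /\ (~(B /\ A) /\ B) since w2 fails (A -> B) /\ ~(A /\ B).
w3: forces it.
Worlds forcing the formula: {w1, w3}.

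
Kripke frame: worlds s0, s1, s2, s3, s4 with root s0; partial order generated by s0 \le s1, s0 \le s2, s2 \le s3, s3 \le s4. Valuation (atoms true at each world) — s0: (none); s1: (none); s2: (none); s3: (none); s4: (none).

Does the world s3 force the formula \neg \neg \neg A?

s3 \Vdash \neg \neg \neg A: no world accessible from s3 forces \neg \neg A.

Yes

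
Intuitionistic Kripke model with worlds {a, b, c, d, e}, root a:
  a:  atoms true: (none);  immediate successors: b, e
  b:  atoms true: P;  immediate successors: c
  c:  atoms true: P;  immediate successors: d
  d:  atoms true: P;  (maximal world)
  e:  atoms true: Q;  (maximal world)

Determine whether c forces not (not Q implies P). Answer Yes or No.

No

c does not force not (not Q implies P) since c is accessible from c and c forces not Q implies P.
c forces not Q implies P: every world accessible from c that forces not Q (namely c, d) also forces P.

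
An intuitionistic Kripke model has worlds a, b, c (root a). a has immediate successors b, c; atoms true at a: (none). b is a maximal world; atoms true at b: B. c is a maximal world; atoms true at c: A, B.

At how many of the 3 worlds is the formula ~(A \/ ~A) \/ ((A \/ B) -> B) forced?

a: forces it.
b: forces it.
c: forces it.
Worlds forcing the formula: {a, b, c}.

3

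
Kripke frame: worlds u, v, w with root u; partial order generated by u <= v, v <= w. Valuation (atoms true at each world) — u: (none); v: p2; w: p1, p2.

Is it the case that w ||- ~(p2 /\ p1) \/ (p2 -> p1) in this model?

w ||- ~(p2 /\ p1) \/ (p2 -> p1) via the disjunct p2 -> p1.

Yes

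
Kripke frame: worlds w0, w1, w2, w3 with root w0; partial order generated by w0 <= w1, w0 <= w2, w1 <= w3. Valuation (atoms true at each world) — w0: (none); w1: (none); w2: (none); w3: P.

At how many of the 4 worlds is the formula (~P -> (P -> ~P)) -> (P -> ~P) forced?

1

w0: does not force it — w0 ||-/- (~P -> (P -> ~P)) -> (P -> ~P): already at w0 itself, w0 ||- ~P -> (P -> ~P) but w0 ||-/- P -> ~P.
w1: does not force it.
w2: forces it.
w3: does not force it.
Worlds forcing the formula: {w2}.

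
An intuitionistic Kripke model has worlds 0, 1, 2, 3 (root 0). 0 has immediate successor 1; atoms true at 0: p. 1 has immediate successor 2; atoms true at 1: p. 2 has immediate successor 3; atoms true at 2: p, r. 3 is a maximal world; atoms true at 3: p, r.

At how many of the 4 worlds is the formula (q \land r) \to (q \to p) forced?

4

0: forces it.
1: forces it.
2: forces it.
3: forces it.
Worlds forcing the formula: {0, 1, 2, 3}.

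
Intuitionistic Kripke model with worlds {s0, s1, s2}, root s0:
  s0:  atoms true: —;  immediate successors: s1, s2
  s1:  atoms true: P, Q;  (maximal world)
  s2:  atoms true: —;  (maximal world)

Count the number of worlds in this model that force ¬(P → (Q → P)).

s0: does not force it — s0 ⊮ ¬(P → (Q → P)) since s0 is accessible from s0 and s0 ⊩ P → (Q → P).
s1: does not force it — s1 ⊮ ¬(P → (Q → P)) since s1 is accessible from s1 and s1 ⊩ P → (Q → P).
s2: does not force it.
Worlds forcing the formula: { }.

0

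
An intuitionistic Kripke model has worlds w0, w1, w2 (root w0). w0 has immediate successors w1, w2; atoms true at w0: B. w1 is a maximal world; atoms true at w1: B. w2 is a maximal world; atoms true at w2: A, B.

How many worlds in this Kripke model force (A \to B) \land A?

w0: does not force it — w0 \nVdash (A \to B) \land A since w0 fails A.
w1: does not force it — w1 \nVdash (A \to B) \land A since w1 fails A.
w2: forces it.
Worlds forcing the formula: {w2}.

1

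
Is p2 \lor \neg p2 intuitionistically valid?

No

This is the law of excluded middle, which is not intuitionistically valid.
A Kripke countermodel: worlds u, v; order generated by u \le v; atoms true at each world — u:{}; v:{p2}.
u \nVdash p2 \lor \neg p2: neither disjunct is forced at u.
u lacks atom p2, so u \nVdash p2.
So the root u does not force the formula.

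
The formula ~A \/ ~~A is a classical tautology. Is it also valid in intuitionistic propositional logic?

This is the weak law of excluded middle, which is not intuitionistically valid.
A Kripke countermodel: worlds s0, s1, s2; order generated by s0 <= s1, s0 <= s2; atoms true at each world — s0:{}; s1:{A}; s2:{}.
s0 ||-/- ~A \/ ~~A: neither disjunct is forced at s0.
s0 ||-/- ~A since s1 is accessible from s0 and s1 ||- A.
So the root s0 does not force the formula.

No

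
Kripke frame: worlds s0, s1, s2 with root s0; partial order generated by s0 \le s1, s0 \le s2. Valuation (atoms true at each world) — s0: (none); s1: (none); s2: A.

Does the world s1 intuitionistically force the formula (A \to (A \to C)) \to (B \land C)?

No

s1 \nVdash (A \to (A \to C)) \to (B \land C): already at s1 itself, s1 \Vdash A \to (A \to C) but s1 \nVdash B \land C.
s1 \nVdash B \land C since s1 fails B.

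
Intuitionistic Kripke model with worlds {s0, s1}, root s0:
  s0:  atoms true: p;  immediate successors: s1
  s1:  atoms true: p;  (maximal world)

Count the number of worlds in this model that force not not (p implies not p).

0

s0: does not force it — s0 does not force not not (p implies not p) since s0 is accessible from s0 and s0 forces not (p implies not p).
s1: does not force it.
Worlds forcing the formula: { }.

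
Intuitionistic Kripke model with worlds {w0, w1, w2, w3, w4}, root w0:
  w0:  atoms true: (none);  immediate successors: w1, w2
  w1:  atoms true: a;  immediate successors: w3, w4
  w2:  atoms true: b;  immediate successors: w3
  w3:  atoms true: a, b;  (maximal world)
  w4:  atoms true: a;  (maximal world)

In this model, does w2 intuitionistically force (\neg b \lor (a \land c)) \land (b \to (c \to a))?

w2 \nVdash (\neg b \lor (a \land c)) \land (b \to (c \to a)) since w2 fails \neg b \lor (a \land c).

No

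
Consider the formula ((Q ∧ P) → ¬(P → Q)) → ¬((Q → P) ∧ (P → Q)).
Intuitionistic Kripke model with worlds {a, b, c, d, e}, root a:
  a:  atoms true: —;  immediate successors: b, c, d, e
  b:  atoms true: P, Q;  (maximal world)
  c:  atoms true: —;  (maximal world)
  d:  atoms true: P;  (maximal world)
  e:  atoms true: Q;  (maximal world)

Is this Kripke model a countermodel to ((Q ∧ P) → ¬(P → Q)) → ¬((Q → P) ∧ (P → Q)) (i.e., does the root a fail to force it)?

a ⊮ ((Q ∧ P) → ¬(P → Q)) → ¬((Q → P) ∧ (P → Q)): at the accessible world c, c ⊩ (Q ∧ P) → ¬(P → Q) but c ⊮ ¬((Q → P) ∧ (P → Q)).
c ⊮ ¬((Q → P) ∧ (P → Q)) since c is accessible from c and c ⊩ (Q → P) ∧ (P → Q).
c ⊩ (Q → P) ∧ (P → Q) since c forces both conjuncts.
So the root a does not force ((Q ∧ P) → ¬(P → Q)) → ¬((Q → P) ∧ (P → Q)); the model is a countermodel.

Yes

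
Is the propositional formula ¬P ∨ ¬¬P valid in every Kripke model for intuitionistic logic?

No

This is the weak law of excluded middle, which is not intuitionistically valid.
A Kripke countermodel: worlds w0, w1, w2; order generated by w0 ≤ w1, w0 ≤ w2; atoms true at each world — w0:{}; w1:{P}; w2:{}.
w0 ⊮ ¬P ∨ ¬¬P: neither disjunct is forced at w0.
w0 ⊮ ¬P since w1 is accessible from w0 and w1 ⊩ P.
So the root w0 does not force the formula.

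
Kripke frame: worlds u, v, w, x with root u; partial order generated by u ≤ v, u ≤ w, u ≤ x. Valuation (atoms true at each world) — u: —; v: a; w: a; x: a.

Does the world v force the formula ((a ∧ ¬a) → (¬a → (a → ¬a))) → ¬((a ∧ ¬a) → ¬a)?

No

v ⊮ ((a ∧ ¬a) → (¬a → (a → ¬a))) → ¬((a ∧ ¬a) → ¬a): already at v itself, v ⊩ (a ∧ ¬a) → (¬a → (a → ¬a)) but v ⊮ ¬((a ∧ ¬a) → ¬a).
v ⊮ ¬((a ∧ ¬a) → ¬a) since v is accessible from v and v ⊩ (a ∧ ¬a) → ¬a.
v ⊩ (a ∧ ¬a) → ¬a vacuously: no world accessible from v forces the antecedent a ∧ ¬a.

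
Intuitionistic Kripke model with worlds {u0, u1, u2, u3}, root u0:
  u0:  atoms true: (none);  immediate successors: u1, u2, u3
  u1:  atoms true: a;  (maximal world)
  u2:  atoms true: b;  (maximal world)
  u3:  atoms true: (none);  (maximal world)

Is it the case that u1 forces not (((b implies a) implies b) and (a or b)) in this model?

Yes

u1 forces not (((b implies a) implies b) and (a or b)): no world accessible from u1 forces ((b implies a) implies b) and (a or b).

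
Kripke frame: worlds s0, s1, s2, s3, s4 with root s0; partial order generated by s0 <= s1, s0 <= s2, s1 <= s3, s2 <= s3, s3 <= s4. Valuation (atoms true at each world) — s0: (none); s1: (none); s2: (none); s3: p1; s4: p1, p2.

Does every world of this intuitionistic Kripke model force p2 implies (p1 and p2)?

Yes

s0 forces p2 implies (p1 and p2): every world accessible from s0 that forces p2 (namely s4) also forces p1 and p2.
Since the root s0 forces p2 implies (p1 and p2) and forcing is persistent (monotone upward), every world forces it.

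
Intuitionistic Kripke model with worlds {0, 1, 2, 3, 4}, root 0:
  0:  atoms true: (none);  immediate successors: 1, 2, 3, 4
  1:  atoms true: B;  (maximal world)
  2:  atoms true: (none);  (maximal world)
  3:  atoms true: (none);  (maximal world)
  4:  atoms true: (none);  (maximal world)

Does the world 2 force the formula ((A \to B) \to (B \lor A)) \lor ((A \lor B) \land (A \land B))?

No

2 \nVdash ((A \to B) \to (B \lor A)) \lor ((A \lor B) \land (A \land B)): neither disjunct is forced at 2.
2 \nVdash (A \to B) \to (B \lor A): already at 2 itself, 2 \Vdash A \to B but 2 \nVdash B \lor A.
2 \nVdash B \lor A: neither disjunct is forced at 2.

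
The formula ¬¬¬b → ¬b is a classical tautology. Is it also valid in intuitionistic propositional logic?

Yes

This is triple-negation reduction, which is intuitionistically derivable.
Assume ¬¬¬b and suppose b. Then ¬¬b (double-negation introduction), contradicting ¬¬¬b. So ¬b.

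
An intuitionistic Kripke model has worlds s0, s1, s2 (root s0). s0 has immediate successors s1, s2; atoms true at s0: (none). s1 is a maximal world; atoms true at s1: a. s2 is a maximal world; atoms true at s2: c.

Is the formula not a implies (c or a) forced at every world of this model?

Yes

s0 forces not a implies (c or a): every world accessible from s0 that forces not a (namely s2) also forces c or a.
Since the root s0 forces not a implies (c or a) and forcing is persistent (monotone upward), every world forces it.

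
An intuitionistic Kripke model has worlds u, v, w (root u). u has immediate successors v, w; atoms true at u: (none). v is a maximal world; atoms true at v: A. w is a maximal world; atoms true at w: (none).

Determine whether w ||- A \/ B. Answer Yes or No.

w ||-/- A \/ B: neither disjunct is forced at w.
w lacks atom A, so w ||-/- A.

No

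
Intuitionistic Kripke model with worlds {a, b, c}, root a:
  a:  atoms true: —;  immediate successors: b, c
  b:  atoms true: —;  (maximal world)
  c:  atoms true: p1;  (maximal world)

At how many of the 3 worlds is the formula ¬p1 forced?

a: does not force it — a ⊮ ¬p1 since c is accessible from a and c ⊩ p1.
b: forces it.
c: does not force it — c ⊮ ¬p1 since c is accessible from c and c ⊩ p1.
Worlds forcing the formula: {b}.

1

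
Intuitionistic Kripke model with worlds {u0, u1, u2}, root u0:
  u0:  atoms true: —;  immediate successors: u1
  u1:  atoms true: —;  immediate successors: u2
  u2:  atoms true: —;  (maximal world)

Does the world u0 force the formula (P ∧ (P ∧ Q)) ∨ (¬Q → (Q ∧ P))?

u0 ⊮ (P ∧ (P ∧ Q)) ∨ (¬Q → (Q ∧ P)): neither disjunct is forced at u0.
u0 ⊮ P ∧ (P ∧ Q) since u0 fails P.

No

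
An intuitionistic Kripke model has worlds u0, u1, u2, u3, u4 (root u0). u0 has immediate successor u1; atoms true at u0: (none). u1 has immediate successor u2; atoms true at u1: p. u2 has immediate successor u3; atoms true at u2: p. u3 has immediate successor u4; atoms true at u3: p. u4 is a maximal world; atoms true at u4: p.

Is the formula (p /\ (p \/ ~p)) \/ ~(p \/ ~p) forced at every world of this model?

Not every world: u0 ||-/- (p /\ (p \/ ~p)) \/ ~(p \/ ~p).
u0 ||-/- (p /\ (p \/ ~p)) \/ ~(p \/ ~p): neither disjunct is forced at u0.
u0 ||-/- p /\ (p \/ ~p) since u0 fails p.

No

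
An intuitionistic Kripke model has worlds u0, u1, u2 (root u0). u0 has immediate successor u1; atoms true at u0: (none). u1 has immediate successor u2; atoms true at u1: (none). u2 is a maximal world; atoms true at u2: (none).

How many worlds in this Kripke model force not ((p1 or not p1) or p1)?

u0: does not force it — u0 does not force not ((p1 or not p1) or p1) since u0 is accessible from u0 and u0 forces (p1 or not p1) or p1.
u1: does not force it — u1 does not force not ((p1 or not p1) or p1) since u1 is accessible from u1 and u1 forces (p1 or not p1) or p1.
u2: does not force it.
Worlds forcing the formula: { }.

0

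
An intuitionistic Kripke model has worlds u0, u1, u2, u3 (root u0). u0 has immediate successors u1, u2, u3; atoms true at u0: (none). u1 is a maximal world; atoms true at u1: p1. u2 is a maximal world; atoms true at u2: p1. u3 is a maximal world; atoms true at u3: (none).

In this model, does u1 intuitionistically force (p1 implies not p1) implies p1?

u1 forces (p1 implies not p1) implies p1 vacuously: no world accessible from u1 forces the antecedent p1 implies not p1.

Yes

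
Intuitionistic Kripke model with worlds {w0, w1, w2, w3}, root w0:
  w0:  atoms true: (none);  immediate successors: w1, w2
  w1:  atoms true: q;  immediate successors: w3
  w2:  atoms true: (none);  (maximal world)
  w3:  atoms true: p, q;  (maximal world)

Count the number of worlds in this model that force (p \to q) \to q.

w0: does not force it — w0 \nVdash (p \to q) \to q: already at w0 itself, w0 \Vdash p \to q but w0 \nVdash q.
w1: forces it.
w2: does not force it — w2 \nVdash (p \to q) \to q: already at w2 itself, w2 \Vdash p \to q but w2 \nVdash q.
w3: forces it.
Worlds forcing the formula: {w1, w3}.

2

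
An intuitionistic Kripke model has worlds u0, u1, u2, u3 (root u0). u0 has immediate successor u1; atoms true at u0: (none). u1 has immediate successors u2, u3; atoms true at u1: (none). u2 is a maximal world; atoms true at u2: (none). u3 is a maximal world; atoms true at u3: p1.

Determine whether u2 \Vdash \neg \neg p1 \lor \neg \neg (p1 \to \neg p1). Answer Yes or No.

Yes

u2 \Vdash \neg \neg p1 \lor \neg \neg (p1 \to \neg p1) via the disjunct \neg \neg (p1 \to \neg p1).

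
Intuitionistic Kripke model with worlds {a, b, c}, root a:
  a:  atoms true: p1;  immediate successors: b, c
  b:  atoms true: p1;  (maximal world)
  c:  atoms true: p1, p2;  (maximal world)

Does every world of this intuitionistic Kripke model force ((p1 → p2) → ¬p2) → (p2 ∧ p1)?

No

Not every world: a ⊮ ((p1 → p2) → ¬p2) → (p2 ∧ p1).
a ⊮ ((p1 → p2) → ¬p2) → (p2 ∧ p1): at the accessible world b, b ⊩ (p1 → p2) → ¬p2 but b ⊮ p2 ∧ p1.
b ⊮ p2 ∧ p1 since b fails p2.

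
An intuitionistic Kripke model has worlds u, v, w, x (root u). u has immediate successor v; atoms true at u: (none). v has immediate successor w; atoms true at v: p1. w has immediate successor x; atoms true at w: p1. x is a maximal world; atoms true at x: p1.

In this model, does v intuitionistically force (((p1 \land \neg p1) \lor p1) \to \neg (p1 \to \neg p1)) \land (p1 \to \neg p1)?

v \nVdash (((p1 \land \neg p1) \lor p1) \to \neg (p1 \to \neg p1)) \land (p1 \to \neg p1) since v fails p1 \to \neg p1.

No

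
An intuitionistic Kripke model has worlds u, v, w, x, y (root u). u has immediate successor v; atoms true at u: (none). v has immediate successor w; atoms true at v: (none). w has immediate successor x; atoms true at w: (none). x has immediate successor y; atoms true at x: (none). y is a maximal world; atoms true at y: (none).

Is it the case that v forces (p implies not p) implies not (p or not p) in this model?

No

v does not force (p implies not p) implies not (p or not p): already at v itself, v forces p implies not p but v does not force not (p or not p).
v does not force not (p or not p) since v is accessible from v and v forces p or not p.
v forces p or not p via the disjunct not p.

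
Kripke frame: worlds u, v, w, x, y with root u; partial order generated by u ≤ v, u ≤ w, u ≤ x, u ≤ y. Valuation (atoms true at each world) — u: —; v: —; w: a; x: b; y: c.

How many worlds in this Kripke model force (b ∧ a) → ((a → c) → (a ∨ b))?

5

u: forces it.
v: forces it.
w: forces it.
x: forces it.
y: forces it.
Worlds forcing the formula: {u, v, w, x, y}.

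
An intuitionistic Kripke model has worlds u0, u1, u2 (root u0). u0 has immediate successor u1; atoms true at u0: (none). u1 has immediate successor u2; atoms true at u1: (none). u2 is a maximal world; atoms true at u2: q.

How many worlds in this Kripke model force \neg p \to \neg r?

u0: forces it.
u1: forces it.
u2: forces it.
Worlds forcing the formula: {u0, u1, u2}.

3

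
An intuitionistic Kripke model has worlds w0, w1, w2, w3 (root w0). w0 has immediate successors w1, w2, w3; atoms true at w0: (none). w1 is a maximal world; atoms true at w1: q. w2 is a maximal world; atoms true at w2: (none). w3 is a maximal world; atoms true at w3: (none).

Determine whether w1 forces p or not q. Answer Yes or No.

w1 does not force p or not q: neither disjunct is forced at w1.
w1 lacks atom p, so w1 does not force p.

No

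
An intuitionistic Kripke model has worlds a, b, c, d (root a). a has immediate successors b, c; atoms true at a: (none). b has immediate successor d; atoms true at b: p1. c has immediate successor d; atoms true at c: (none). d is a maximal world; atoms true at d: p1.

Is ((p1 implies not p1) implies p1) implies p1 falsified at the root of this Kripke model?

a does not force ((p1 implies not p1) implies p1) implies p1: already at a itself, a forces (p1 implies not p1) implies p1 but a does not force p1.
a lacks atom p1, so a does not force p1.
So the root a does not force ((p1 implies not p1) implies p1) implies p1; the model is a countermodel.

Yes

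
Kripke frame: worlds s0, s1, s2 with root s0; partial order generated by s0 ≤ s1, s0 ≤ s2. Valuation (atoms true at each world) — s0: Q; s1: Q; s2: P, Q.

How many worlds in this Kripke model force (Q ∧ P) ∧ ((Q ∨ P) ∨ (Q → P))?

1

s0: does not force it — s0 ⊮ (Q ∧ P) ∧ ((Q ∨ P) ∨ (Q → P)) since s0 fails Q ∧ P.
s1: does not force it — s1 ⊮ (Q ∧ P) ∧ ((Q ∨ P) ∨ (Q → P)) since s1 fails Q ∧ P.
s2: forces it.
Worlds forcing the formula: {s2}.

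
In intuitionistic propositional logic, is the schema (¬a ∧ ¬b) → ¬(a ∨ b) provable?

Yes

This is a constructively valid De Morgan direction (conjunction of negations to negated disjunction), which is intuitionistically derivable.
If both ¬a and ¬b hold at a world, no accessible world forces a or forces b, so none forces a ∨ b.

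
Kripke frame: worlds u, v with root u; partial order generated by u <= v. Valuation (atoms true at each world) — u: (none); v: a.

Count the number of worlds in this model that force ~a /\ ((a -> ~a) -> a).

u: does not force it — u ||-/- ~a /\ ((a -> ~a) -> a) since u fails ~a.
v: does not force it.
Worlds forcing the formula: { }.

0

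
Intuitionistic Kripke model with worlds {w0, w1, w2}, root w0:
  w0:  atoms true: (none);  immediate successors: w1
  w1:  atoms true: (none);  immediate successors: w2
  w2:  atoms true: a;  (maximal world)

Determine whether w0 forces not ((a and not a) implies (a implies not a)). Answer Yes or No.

No

w0 does not force not ((a and not a) implies (a implies not a)) since w0 is accessible from w0 and w0 forces (a and not a) implies (a implies not a).
w0 forces (a and not a) implies (a implies not a) vacuously: no world accessible from w0 forces the antecedent a and not a.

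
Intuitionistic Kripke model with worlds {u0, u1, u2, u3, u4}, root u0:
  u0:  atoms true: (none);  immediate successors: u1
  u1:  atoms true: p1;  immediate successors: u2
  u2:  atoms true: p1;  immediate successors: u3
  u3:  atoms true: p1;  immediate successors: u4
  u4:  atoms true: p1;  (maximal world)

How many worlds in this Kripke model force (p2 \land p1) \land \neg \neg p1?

u0: does not force it — u0 \nVdash (p2 \land p1) \land \neg \neg p1 since u0 fails p2 \land p1.
u1: does not force it — u1 \nVdash (p2 \land p1) \land \neg \neg p1 since u1 fails p2 \land p1.
u2: does not force it.
u3: does not force it.
u4: does not force it.
Worlds forcing the formula: { }.

0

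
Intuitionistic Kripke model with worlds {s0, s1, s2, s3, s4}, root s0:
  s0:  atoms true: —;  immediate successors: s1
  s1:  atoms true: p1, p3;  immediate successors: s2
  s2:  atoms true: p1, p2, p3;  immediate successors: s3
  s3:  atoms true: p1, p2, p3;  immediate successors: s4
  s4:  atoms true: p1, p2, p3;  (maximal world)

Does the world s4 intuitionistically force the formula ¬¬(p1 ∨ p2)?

Yes

s4 ⊩ ¬¬(p1 ∨ p2): no world accessible from s4 forces ¬(p1 ∨ p2).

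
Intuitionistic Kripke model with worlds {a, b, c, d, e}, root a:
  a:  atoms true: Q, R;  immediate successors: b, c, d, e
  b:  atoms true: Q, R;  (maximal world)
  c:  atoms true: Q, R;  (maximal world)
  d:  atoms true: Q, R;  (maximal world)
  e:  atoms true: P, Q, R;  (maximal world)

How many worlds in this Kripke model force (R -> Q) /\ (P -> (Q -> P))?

a: forces it.
b: forces it.
c: forces it.
d: forces it.
e: forces it.
Worlds forcing the formula: {a, b, c, d, e}.

5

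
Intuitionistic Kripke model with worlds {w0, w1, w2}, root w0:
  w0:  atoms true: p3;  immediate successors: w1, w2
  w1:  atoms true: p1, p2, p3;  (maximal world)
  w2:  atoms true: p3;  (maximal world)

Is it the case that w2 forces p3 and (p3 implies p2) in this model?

No

w2 does not force p3 and (p3 implies p2) since w2 fails p3 implies p2.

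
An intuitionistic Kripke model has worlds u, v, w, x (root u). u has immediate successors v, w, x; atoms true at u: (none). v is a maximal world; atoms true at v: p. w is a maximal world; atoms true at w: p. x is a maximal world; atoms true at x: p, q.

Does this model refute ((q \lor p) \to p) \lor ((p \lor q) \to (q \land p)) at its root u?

No

u \Vdash ((q \lor p) \to p) \lor ((p \lor q) \to (q \land p)) via the disjunct (q \lor p) \to p.
So the root u forces ((q \lor p) \to p) \lor ((p \lor q) \to (q \land p)); the model is not a countermodel.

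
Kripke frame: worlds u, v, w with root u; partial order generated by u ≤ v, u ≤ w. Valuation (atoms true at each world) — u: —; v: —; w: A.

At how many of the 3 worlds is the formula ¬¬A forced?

u: does not force it — u ⊮ ¬¬A since v is accessible from u and v ⊩ ¬A.
v: does not force it — v ⊮ ¬¬A since v is accessible from v and v ⊩ ¬A.
w: forces it.
Worlds forcing the formula: {w}.

1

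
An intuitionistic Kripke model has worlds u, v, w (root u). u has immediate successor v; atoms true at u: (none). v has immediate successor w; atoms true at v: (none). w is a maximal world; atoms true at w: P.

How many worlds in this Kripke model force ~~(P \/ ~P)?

u: forces it.
v: forces it.
w: forces it.
Worlds forcing the formula: {u, v, w}.

3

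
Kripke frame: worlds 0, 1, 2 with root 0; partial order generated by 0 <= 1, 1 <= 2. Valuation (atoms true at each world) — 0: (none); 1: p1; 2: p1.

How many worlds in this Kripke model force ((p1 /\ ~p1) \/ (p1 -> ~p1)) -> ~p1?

3

0: forces it.
1: forces it.
2: forces it.
Worlds forcing the formula: {0, 1, 2}.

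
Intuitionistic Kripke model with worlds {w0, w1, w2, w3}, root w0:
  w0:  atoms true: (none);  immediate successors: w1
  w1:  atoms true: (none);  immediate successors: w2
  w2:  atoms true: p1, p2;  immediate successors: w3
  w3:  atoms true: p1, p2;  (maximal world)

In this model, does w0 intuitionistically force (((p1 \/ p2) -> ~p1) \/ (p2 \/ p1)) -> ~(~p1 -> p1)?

No

w0 ||-/- (((p1 \/ p2) -> ~p1) \/ (p2 \/ p1)) -> ~(~p1 -> p1): at the accessible world w2, w2 ||- ((p1 \/ p2) -> ~p1) \/ (p2 \/ p1) but w2 ||-/- ~(~p1 -> p1).
w2 ||-/- ~(~p1 -> p1) since w2 is accessible from w2 and w2 ||- ~p1 -> p1.
w2 ||- ~p1 -> p1 vacuously: no world accessible from w2 forces the antecedent ~p1.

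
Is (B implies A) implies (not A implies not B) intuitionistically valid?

This is the forward direction of contraposition, which is intuitionistically derivable.
Assume B implies A and not A. If B held then A would follow, contradicting not A; so not B.

Yes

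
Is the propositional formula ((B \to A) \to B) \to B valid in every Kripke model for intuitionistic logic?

No

This is Peirce's law, which is not intuitionistically valid.
A Kripke countermodel: worlds u, v; order generated by u \le v; atoms true at each world — u:{}; v:{B}.
u \nVdash ((B \to A) \to B) \to B: already at u itself, u \Vdash (B \to A) \to B but u \nVdash B.
u lacks atom B, so u \nVdash B.
So the root u does not force the formula.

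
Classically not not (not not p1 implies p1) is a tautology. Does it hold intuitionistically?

Yes

This is the double negation of double-negation elimination, which is intuitionistically derivable.
By Glivenko's theorem the double negation of any classical propositional tautology is intuitionistically provable; not not p1 implies p1 is classically a tautology.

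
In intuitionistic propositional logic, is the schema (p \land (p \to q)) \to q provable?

This is modus ponens in implicational form, which is intuitionistically derivable.
If a world forces p and p \to q, then applying the implication at that world (which is accessible from itself) gives q.

Yes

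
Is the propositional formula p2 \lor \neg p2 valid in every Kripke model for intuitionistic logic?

This is the law of excluded middle, which is not intuitionistically valid.
A Kripke countermodel: worlds u0, u1; order generated by u0 \le u1; atoms true at each world — u0:{}; u1:{p2}.
u0 \nVdash p2 \lor \neg p2: neither disjunct is forced at u0.
u0 lacks atom p2, so u0 \nVdash p2.
So the root u0 does not force the formula.

No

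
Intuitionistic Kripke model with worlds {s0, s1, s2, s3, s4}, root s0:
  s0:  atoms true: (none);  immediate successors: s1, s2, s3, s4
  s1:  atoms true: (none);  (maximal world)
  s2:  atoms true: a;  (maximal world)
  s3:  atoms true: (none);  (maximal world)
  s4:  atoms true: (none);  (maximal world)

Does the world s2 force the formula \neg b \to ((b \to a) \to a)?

s2 \Vdash \neg b \to ((b \to a) \to a): every world accessible from s2 that forces \neg b (namely s2) also forces (b \to a) \to a.

Yes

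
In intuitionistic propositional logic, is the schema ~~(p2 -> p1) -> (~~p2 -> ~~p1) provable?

Yes

This is the distribution of double negation over implication, which is intuitionistically derivable.
Assume ~~(p2 -> p1) and ~~p2; suppose ~p1. Then p2 -> p1 would give ~p2 (by contraposition), contradicting ~~p2; so ~(p2 -> p1), contradicting ~~(p2 -> p1). Hence ~~p1.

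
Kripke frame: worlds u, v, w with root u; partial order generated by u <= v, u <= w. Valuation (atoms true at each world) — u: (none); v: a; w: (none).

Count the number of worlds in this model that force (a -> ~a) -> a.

u: does not force it — u ||-/- (a -> ~a) -> a: at the accessible world w, w ||- a -> ~a but w ||-/- a.
v: forces it.
w: does not force it.
Worlds forcing the formula: {v}.

1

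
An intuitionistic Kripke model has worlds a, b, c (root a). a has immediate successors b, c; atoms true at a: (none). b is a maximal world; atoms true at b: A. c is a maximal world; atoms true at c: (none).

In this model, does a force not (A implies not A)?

No

a does not force not (A implies not A) since c is accessible from a and c forces A implies not A.
c forces A implies not A vacuously: no world accessible from c forces the antecedent A.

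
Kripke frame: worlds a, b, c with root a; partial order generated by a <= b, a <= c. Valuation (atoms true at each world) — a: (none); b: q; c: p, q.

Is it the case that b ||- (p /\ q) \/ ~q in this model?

No

b ||-/- (p /\ q) \/ ~q: neither disjunct is forced at b.
b ||-/- p /\ q since b fails p.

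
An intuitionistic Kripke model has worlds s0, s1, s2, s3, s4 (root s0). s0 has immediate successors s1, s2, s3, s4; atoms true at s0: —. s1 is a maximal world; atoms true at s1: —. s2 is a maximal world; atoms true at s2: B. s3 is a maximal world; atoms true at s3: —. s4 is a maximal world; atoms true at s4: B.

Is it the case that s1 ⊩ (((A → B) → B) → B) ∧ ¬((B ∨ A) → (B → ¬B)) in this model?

No

s1 ⊮ (((A → B) → B) → B) ∧ ¬((B ∨ A) → (B → ¬B)) since s1 fails ¬((B ∨ A) → (B → ¬B)).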